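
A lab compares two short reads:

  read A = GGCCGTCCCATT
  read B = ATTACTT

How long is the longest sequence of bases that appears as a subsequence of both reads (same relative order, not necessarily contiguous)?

Let dp[i][j] be the LCS length of the first i bases of read A and the first j bases of read B. dp[i][j] = dp[i-1][j-1]+1 when the i-th and j-th bases match, else max(dp[i-1][j], dp[i][j-1]).
    ·  A  T  T  A  C  T  T
 ·  0  0  0  0  0  0  0  0
 G  0  0  0  0  0  0  0  0
 G  0  0  0  0  0  0  0  0
 C  0  0  0  0  0  1  1  1
 C  0  0  0  0  0  1  1  1
 G  0  0  0  0  0  1  1  1
 T  0  0  1  1  1  1  2  2
 C  0  0  1  1  1  2  2  2
 C  0  0  1  1  1  2  2  2
 C  0  0  1  1  1  2  2  2
 A  0  1  1  1  2  2  2  2
 T  0  1  2  2  2  2  3  3
 T  0  1  2  3  3  3  3  4
dp[12][7] = 4. One LCS (by backtracking along matches): TCTT.

4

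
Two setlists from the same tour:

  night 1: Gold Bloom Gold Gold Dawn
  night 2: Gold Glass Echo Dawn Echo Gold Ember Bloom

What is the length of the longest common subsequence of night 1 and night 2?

Match Gold at night 1[1]=night 2[6], Bloom at night 1[2]=night 2[8] — 2 songs in the same relative order in both, and the DP table's final entry dp[5][8] is also 2, so no common subsequence is longer.

2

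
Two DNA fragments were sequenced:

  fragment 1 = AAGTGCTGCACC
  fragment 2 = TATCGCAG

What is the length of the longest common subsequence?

6

One common subsequence of length 6: A (fragment 1 #2, fragment 2 #2) → T (fragment 1 #4, fragment 2 #3) → C (fragment 1 #6, fragment 2 #4) → G (fragment 1 #8, fragment 2 #5) → C (fragment 1 #9, fragment 2 #6) → A (fragment 1 #10, fragment 2 #7). The LCS DP gives dp[12][8] = 6, so this is optimal.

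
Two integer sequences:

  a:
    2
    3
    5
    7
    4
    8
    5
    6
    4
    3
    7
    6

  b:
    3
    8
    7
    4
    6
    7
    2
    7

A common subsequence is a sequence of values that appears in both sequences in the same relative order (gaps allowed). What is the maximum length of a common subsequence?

5

Taking 3 at a[2]=b[1], then 7 at a[4]=b[3], then 4 at a[5]=b[4], then 6 at a[8]=b[5], then 7 at a[11]=b[8] gives a common subsequence of length 5. The LCS DP gives dp[12][8] = 5, so this is optimal.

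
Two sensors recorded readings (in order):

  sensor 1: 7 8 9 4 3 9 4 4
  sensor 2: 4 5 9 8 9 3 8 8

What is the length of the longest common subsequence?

Let dp[i][j] be the LCS length of the first i values of sensor 1 and the first j values of sensor 2. dp[i][j] = dp[i-1][j-1]+1 when the i-th and j-th values match, else max(dp[i-1][j], dp[i][j-1]).
    ·  4  5  9  8  9  3  8  8
 ·  0  0  0  0  0  0  0  0  0
 7  0  0  0  0  0  0  0  0  0
 8  0  0  0  0  1  1  1  1  1
 9  0  0  0  1  1  2  2  2  2
 4  0  1  1  1  1  2  2  2  2
 3  0  1  1  1  1  2  3  3  3
 9  0  1  1  2  2  2  3  3  3
 4  0  1  1  2  2  2  3  3  3
 4  0  1  1  2  2  2  3  3  3
dp[8][8] = 3. One LCS (by backtracking along matches): 8, 9, 3.

3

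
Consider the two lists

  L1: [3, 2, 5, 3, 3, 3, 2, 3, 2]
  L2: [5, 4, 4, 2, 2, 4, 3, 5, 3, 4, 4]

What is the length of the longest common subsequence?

3

Let dp[i][j] be the LCS length of the first i values of L1 and the first j values of L2. dp[i][j] = dp[i-1][j-1]+1 when the i-th and j-th values match, else max(dp[i-1][j], dp[i][j-1]).
    ·  5  4  4  2  2  4  3  5  3  4  4
 ·  0  0  0  0  0  0  0  0  0  0  0  0
 3  0  0  0  0  0  0  0  1  1  1  1  1
 2  0  0  0  0  1  1  1  1  1  1  1  1
 5  0  1  1  1  1  1  1  1  2  2  2  2
 3  0  1  1  1  1  1  1  2  2  3  3  3
 3  0  1  1  1  1  1  1  2  2  3  3  3
 3  0  1  1  1  1  1  1  2  2  3  3  3
 2  0  1  1  1  2  2  2  2  2  3  3  3
 3  0  1  1  1  2  2  2  3  3  3  3  3
 2  0  1  1  1  2  3  3  3  3  3  3  3
dp[9][11] = 3. One LCS (by backtracking along matches): 3, 5, 3.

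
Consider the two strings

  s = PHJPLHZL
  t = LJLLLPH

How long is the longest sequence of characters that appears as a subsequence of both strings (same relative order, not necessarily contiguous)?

3

Taking J (s #3, t #2), then P (s #4, t #6), then H (s #6, t #7) gives a common subsequence of length 3, and the DP table's final entry dp[8][7] is also 3, so no common subsequence is longer.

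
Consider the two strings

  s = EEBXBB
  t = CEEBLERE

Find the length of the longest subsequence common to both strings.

Let dp[i][j] be the LCS length of the first i characters of s and the first j characters of t. dp[i][j] = dp[i-1][j-1]+1 when the i-th and j-th characters match, else max(dp[i-1][j], dp[i][j-1]).
    ·  C  E  E  B  L  E  R  E
 ·  0  0  0  0  0  0  0  0  0
 E  0  0  1  1  1  1  1  1  1
 E  0  0  1  2  2  2  2  2  2
 B  0  0  1  2  3  3  3  3  3
 X  0  0  1  2  3  3  3  3  3
 B  0  0  1  2  3  3  3  3  3
 B  0  0  1  2  3  3  3  3  3
dp[6][8] = 3. One LCS (by backtracking along matches): EEB.

3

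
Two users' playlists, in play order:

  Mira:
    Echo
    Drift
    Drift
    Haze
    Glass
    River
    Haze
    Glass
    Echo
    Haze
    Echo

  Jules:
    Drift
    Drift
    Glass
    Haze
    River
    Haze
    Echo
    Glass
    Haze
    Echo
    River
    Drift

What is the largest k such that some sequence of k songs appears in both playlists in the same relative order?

Taking Drift at Mira[2]=Jules[1], Drift at Mira[3]=Jules[2], Haze at Mira[4]=Jules[4], River at Mira[6]=Jules[5], Haze at Mira[7]=Jules[6], Glass at Mira[8]=Jules[8], Haze at Mira[10]=Jules[9], Echo at Mira[11]=Jules[10] gives a common subsequence of length 8. dp[11][12] = 8 confirms this is the maximum.

8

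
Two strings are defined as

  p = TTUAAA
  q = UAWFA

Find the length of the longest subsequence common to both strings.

3

Let dp[i][j] be the LCS length of the first i characters of p and the first j characters of q. dp[i][j] = dp[i-1][j-1]+1 when the i-th and j-th characters match, else max(dp[i-1][j], dp[i][j-1]).
    ·  U  A  W  F  A
 ·  0  0  0  0  0  0
 T  0  0  0  0  0  0
 T  0  0  0  0  0  0
 U  0  1  1  1  1  1
 A  0  1  2  2  2  2
 A  0  1  2  2  2  3
 A  0  1  2  2  2  3
dp[6][5] = 3. One LCS (by backtracking along matches): UAA.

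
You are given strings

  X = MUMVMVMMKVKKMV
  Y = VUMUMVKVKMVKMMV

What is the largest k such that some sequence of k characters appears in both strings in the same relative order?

10

Taking M at X[1]=Y[3]; then U at X[2]=Y[4]; then M at X[3]=Y[5]; then V at X[4]=Y[6]; then V at X[6]=Y[8]; then M at X[8]=Y[10]; then V at X[10]=Y[11]; then K at X[11]=Y[12]; then M at X[13]=Y[14]; then V at X[14]=Y[15] gives a common subsequence of length 10, and the DP table's final entry dp[14][15] is also 10, so no common subsequence is longer.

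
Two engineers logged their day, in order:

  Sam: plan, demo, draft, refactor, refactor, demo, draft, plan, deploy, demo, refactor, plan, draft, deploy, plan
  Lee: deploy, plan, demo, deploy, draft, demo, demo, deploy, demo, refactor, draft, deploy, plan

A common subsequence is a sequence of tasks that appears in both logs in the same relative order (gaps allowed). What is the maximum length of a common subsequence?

One common subsequence of length 10: plan at Sam[1]=Lee[2], demo at Sam[2]=Lee[3], draft at Sam[3]=Lee[5], demo at Sam[6]=Lee[7], deploy at Sam[9]=Lee[8], demo at Sam[10]=Lee[9], refactor at Sam[11]=Lee[10], draft at Sam[13]=Lee[11], deploy at Sam[14]=Lee[12], plan at Sam[15]=Lee[13]. The LCS DP gives dp[15][13] = 10, so this is optimal.

10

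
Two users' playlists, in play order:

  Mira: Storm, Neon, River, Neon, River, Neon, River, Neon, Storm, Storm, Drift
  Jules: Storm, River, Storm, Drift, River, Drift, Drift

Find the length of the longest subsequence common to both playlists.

4

Match Storm (Mira #1, Jules #1), River (Mira #3, Jules #2), River (Mira #5, Jules #5), Drift (Mira #11, Jules #7) — 4 songs in the same relative order in both. dp[11][7] = 4 confirms this is the maximum.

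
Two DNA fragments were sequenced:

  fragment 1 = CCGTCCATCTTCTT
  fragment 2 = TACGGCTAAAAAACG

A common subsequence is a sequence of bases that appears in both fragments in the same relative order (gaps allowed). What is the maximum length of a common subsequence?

One common subsequence of length 5: C (fragment 1 #1, fragment 2 #3); then C (fragment 1 #2, fragment 2 #6); then T (fragment 1 #4, fragment 2 #7); then A (fragment 1 #7, fragment 2 #13); then C (fragment 1 #9, fragment 2 #14), and the DP table's final entry dp[14][15] is also 5, so no common subsequence is longer.

5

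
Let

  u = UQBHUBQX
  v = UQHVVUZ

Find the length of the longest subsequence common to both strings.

4

Let dp[i][j] be the LCS length of the first i characters of u and the first j characters of v. dp[i][j] = dp[i-1][j-1]+1 when the i-th and j-th characters match, else max(dp[i-1][j], dp[i][j-1]).
    ·  U  Q  H  V  V  U  Z
 ·  0  0  0  0  0  0  0  0
 U  0  1  1  1  1  1  1  1
 Q  0  1  2  2  2  2  2  2
 B  0  1  2  2  2  2  2  2
 H  0  1  2  3  3  3  3  3
 U  0  1  2  3  3  3  4  4
 B  0  1  2  3  3  3  4  4
 Q  0  1  2  3  3  3  4  4
 X  0  1  2  3  3  3  4  4
dp[8][7] = 4. One LCS (by backtracking along matches): UQHU.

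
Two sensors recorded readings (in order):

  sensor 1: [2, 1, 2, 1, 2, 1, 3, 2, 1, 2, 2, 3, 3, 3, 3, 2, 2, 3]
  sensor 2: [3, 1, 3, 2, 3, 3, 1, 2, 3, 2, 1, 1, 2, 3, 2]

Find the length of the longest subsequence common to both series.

10

One common subsequence of length 10: 1 [2,2]; then 2 [3,4]; then 1 [4,7]; then 2 [5,8]; then 3 [7,9]; then 2 [8,10]; then 1 [9,12]; then 2 [11,13]; then 3 [15,14]; then 2 [17,15]. Since dp[18][15] = 10, nothing longer is possible.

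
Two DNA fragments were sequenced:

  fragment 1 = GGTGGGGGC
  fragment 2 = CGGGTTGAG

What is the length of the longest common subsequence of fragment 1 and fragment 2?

Taking G [1,3], G [2,4], T [3,6], G [4,7], G [8,9] gives a common subsequence of length 5. Since dp[9][9] = 5, nothing longer is possible.

5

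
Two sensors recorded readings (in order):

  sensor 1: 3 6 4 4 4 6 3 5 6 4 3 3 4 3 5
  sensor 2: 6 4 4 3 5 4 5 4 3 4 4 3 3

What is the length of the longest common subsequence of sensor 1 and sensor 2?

9

One common subsequence of length 9: 6 at sensor 1[2]=sensor 2[1], then 4 at sensor 1[3]=sensor 2[2], then 4 at sensor 1[4]=sensor 2[3], then 4 at sensor 1[5]=sensor 2[6], then 5 at sensor 1[8]=sensor 2[7], then 4 at sensor 1[10]=sensor 2[8], then 3 at sensor 1[11]=sensor 2[9], then 3 at sensor 1[12]=sensor 2[12], then 3 at sensor 1[14]=sensor 2[13]. Since dp[15][13] = 9, nothing longer is possible.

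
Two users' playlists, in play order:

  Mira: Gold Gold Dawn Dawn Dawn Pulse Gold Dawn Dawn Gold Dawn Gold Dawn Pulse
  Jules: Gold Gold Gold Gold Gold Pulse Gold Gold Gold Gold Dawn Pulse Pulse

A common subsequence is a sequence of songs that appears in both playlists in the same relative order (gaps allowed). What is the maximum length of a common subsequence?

8

One common subsequence of length 8: Gold [1,4], Gold [2,5], Pulse [6,6], Gold [7,8], Gold [10,9], Gold [12,10], Dawn [13,11], Pulse [14,13], and the DP table's final entry dp[14][13] is also 8, so no common subsequence is longer.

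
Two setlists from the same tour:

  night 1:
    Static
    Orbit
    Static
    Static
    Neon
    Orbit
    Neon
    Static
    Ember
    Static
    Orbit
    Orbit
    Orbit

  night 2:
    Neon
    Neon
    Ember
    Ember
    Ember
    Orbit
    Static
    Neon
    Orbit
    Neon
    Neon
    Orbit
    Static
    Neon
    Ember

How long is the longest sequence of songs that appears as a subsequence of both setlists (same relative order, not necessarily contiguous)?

7

Match Orbit (night 1 #2, night 2 #6), Static (night 1 #4, night 2 #7), Neon (night 1 #5, night 2 #8), Orbit (night 1 #6, night 2 #9), Neon (night 1 #7, night 2 #11), Static (night 1 #8, night 2 #13), Ember (night 1 #9, night 2 #15) — 7 songs in the same relative order in both. Since dp[13][15] = 7, nothing longer is possible.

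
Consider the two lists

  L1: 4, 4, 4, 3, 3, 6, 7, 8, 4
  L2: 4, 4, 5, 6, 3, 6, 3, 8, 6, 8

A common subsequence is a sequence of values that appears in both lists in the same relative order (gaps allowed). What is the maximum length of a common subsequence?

One common subsequence of length 6: 4 [1,1] → 4 [2,2] → 3 [4,5] → 3 [5,7] → 6 [6,9] → 8 [8,10]. dp[9][10] = 6 confirms this is the maximum.

6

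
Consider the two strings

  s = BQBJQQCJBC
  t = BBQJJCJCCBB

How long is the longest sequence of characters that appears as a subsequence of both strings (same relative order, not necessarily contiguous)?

6

Let dp[i][j] be the LCS length of the first i characters of s and the first j characters of t. dp[i][j] = dp[i-1][j-1]+1 when the i-th and j-th characters match, else max(dp[i-1][j], dp[i][j-1]).
    ·  B  B  Q  J  J  C  J  C  C  B  B
 ·  0  0  0  0  0  0  0  0  0  0  0  0
 B  0  1  1  1  1  1  1  1  1  1  1  1
 Q  0  1  1  2  2  2  2  2  2  2  2  2
 B  0  1  2  2  2  2  2  2  2  2  3  3
 J  0  1  2  2  3  3  3  3  3  3  3  3
 Q  0  1  2  3  3  3  3  3  3  3  3  3
 Q  0  1  2  3  3  3  3  3  3  3  3  3
 C  0  1  2  3  3  3  4  4  4  4  4  4
 J  0  1  2  3  4  4  4  5  5  5  5  5
 B  0  1  2  3  4  4  4  5  5  5  6  6
 C  0  1  2  3  4  4  5  5  6  6  6  6
dp[10][11] = 6. One LCS (by backtracking along matches): BQJCJB.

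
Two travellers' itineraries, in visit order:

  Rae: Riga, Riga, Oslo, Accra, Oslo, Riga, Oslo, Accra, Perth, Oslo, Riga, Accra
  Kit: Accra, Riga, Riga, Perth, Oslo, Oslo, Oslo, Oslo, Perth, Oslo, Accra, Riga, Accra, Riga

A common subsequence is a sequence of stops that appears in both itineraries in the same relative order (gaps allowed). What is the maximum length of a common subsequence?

9

Match Riga (Rae #1, Kit #2), then Riga (Rae #2, Kit #3), then Oslo (Rae #3, Kit #6), then Oslo (Rae #5, Kit #7), then Oslo (Rae #7, Kit #8), then Perth (Rae #9, Kit #9), then Oslo (Rae #10, Kit #10), then Riga (Rae #11, Kit #12), then Accra (Rae #12, Kit #13) — 9 stops in the same relative order in both, and the DP table's final entry dp[12][14] is also 9, so no common subsequence is longer.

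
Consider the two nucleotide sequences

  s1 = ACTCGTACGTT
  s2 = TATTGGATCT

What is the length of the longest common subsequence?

6

Let dp[i][j] be the LCS length of the first i bases of s1 and the first j bases of s2. dp[i][j] = dp[i-1][j-1]+1 when the i-th and j-th bases match, else max(dp[i-1][j], dp[i][j-1]).
    ·  T  A  T  T  G  G  A  T  C  T
 ·  0  0  0  0  0  0  0  0  0  0  0
 A  0  0  1  1  1  1  1  1  1  1  1
 C  0  0  1  1  1  1  1  1  1  2  2
 T  0  1  1  2  2  2  2  2  2  2  3
 C  0  1  1  2  2  2  2  2  2  3  3
 G  0  1  1  2  2  3  3  3  3  3  3
 T  0  1  1  2  3  3  3  3  4  4  4
 A  0  1  2  2  3  3  3  4  4  4  4
 C  0  1  2  2  3  3  3  4  4  5  5
 G  0  1  2  2  3  4  4  4  4  5  5
 T  0  1  2  3  3  4  4  4  5  5  6
 T  0  1  2  3  4  4  4  4  5  5  6
dp[11][10] = 6. One LCS (by backtracking along matches): ATGTCT.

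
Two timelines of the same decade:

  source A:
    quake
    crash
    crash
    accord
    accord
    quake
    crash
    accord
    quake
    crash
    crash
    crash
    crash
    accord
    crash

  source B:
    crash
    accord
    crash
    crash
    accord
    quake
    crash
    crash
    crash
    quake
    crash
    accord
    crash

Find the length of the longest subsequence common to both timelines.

Match crash (source A #2, source B #1); then crash (source A #3, source B #3); then crash (source A #7, source B #4); then accord (source A #8, source B #5); then quake (source A #9, source B #6); then crash (source A #10, source B #7); then crash (source A #11, source B #8); then crash (source A #12, source B #9); then crash (source A #13, source B #11); then accord (source A #14, source B #12); then crash (source A #15, source B #13) — 11 events in the same relative order in both. Since dp[15][13] = 11, nothing longer is possible.

11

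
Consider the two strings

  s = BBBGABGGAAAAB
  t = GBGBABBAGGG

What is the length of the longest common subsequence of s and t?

Pick B at s[1]=t[4] → B at s[2]=t[6] → B at s[3]=t[7] → G at s[4]=t[9] → G at s[7]=t[10] → G at s[8]=t[11]; all 6 characters appear in both, in order. The LCS DP gives dp[13][11] = 6, so this is optimal.

6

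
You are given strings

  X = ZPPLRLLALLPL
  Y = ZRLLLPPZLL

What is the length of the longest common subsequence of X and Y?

Taking Z at X[1]=Y[1]; then R at X[5]=Y[2]; then L at X[6]=Y[3]; then L at X[7]=Y[4]; then L at X[9]=Y[5]; then L at X[10]=Y[9]; then L at X[12]=Y[10] gives a common subsequence of length 7, and the DP table's final entry dp[12][10] is also 7, so no common subsequence is longer.

7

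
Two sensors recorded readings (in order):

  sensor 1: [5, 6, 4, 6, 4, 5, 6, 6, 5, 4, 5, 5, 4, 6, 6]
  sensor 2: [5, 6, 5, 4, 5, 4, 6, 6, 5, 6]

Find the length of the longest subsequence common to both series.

Taking 5 (sensor 1 #1, sensor 2 #1), 6 (sensor 1 #2, sensor 2 #2), 4 (sensor 1 #3, sensor 2 #4), 4 (sensor 1 #5, sensor 2 #6), 6 (sensor 1 #7, sensor 2 #7), 6 (sensor 1 #8, sensor 2 #8), 5 (sensor 1 #12, sensor 2 #9), 6 (sensor 1 #15, sensor 2 #10) gives a common subsequence of length 8. Since dp[15][10] = 8, nothing longer is possible.

8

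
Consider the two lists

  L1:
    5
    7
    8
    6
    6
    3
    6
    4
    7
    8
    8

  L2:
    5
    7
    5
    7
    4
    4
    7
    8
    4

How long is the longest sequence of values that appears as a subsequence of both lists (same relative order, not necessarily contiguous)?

One common subsequence of length 5: 5 [1,3]; then 7 [2,4]; then 4 [8,6]; then 7 [9,7]; then 8 [10,8], and the DP table's final entry dp[11][9] is also 5, so no common subsequence is longer.

5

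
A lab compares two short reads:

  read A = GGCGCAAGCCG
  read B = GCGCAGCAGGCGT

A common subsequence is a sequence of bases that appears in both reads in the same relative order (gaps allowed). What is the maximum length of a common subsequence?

Match G [1,1]; then G [2,3]; then C [3,4]; then G [4,6]; then C [5,7]; then A [6,8]; then G [8,10]; then C [10,11]; then G [11,12] — 9 bases in the same relative order in both. dp[11][13] = 9 confirms this is the maximum.

9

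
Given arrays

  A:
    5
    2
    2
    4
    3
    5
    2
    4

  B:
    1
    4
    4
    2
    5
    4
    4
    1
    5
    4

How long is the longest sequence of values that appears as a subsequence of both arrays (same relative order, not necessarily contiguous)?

Match 5 at A[1]=B[5]; then 4 at A[4]=B[7]; then 5 at A[6]=B[9]; then 4 at A[8]=B[10] — 4 values in the same relative order in both. Since dp[8][10] = 4, nothing longer is possible.

4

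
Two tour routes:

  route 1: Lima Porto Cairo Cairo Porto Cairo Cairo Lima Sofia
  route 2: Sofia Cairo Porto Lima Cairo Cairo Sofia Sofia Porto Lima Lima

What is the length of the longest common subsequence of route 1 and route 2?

One common subsequence of length 5: Lima at route 1[1]=route 2[4] → Cairo at route 1[3]=route 2[5] → Cairo at route 1[4]=route 2[6] → Porto at route 1[5]=route 2[9] → Lima at route 1[8]=route 2[11]. dp[9][11] = 5 confirms this is the maximum.

5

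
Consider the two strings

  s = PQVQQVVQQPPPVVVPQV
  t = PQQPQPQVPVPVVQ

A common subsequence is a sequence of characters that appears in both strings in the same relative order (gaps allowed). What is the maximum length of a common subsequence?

10

Taking P [1,1]; then Q [2,3]; then Q [4,5]; then Q [5,7]; then V [6,8]; then V [7,10]; then P [12,11]; then V [14,12]; then V [15,13]; then Q [17,14] gives a common subsequence of length 10. dp[18][14] = 10 confirms this is the maximum.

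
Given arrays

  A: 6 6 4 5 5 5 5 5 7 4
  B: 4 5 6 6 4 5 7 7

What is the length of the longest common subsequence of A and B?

Taking 6 [1,3]; then 6 [2,4]; then 4 [3,5]; then 5 [4,6]; then 7 [9,8] gives a common subsequence of length 5. dp[10][8] = 5 confirms this is the maximum.

5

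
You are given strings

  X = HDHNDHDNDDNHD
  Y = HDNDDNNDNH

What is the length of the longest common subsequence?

9

Let dp[i][j] be the LCS length of the first i characters of X and the first j characters of Y. dp[i][j] = dp[i-1][j-1]+1 when the i-th and j-th characters match, else max(dp[i-1][j], dp[i][j-1]).
    ·  H  D  N  D  D  N  N  D  N  H
 ·  0  0  0  0  0  0  0  0  0  0  0
 H  0  1  1  1  1  1  1  1  1  1  1
 D  0  1  2  2  2  2  2  2  2  2  2
 H  0  1  2  2  2  2  2  2  2  2  3
 N  0  1  2  3  3  3  3  3  3  3  3
 D  0  1  2  3  4  4  4  4  4  4  4
 H  0  1  2  3  4  4  4  4  4  4  5
 D  0  1  2  3  4  5  5  5  5  5  5
 N  0  1  2  3  4  5  6  6  6  6  6
 D  0  1  2  3  4  5  6  6  7  7  7
 D  0  1  2  3  4  5  6  6  7  7  7
 N  0  1  2  3  4  5  6  7  7  8  8
 H  0  1  2  3  4  5  6  7  7  8  9
 D  0  1  2  3  4  5  6  7  8  8  9
dp[13][10] = 9. One LCS (by backtracking along matches): HDNDDNDNH.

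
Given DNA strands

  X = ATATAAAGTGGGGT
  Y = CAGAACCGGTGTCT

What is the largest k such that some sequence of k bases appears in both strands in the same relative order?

7

One common subsequence of length 7: A (X #1, Y #2) → A (X #3, Y #4) → A (X #5, Y #5) → G (X #8, Y #9) → T (X #9, Y #10) → G (X #10, Y #11) → T (X #14, Y #14). dp[14][14] = 7 confirms this is the maximum.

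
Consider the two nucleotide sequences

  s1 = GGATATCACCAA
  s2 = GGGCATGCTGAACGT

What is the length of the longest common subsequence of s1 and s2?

One common subsequence of length 7: G (s1 #1, s2 #2), then G (s1 #2, s2 #3), then A (s1 #3, s2 #5), then T (s1 #4, s2 #9), then A (s1 #5, s2 #11), then A (s1 #8, s2 #12), then C (s1 #9, s2 #13), and the DP table's final entry dp[12][15] is also 7, so no common subsequence is longer.

7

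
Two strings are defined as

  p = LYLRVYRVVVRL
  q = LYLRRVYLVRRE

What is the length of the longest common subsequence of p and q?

Let dp[i][j] be the LCS length of the first i characters of p and the first j characters of q. dp[i][j] = dp[i-1][j-1]+1 when the i-th and j-th characters match, else max(dp[i-1][j], dp[i][j-1]).
    ·  L  Y  L  R  R  V  Y  L  V  R  R  E
 ·  0  0  0  0  0  0  0  0  0  0  0  0  0
 L  0  1  1  1  1  1  1  1  1  1  1  1  1
 Y  0  1  2  2  2  2  2  2  2  2  2  2  2
 L  0  1  2  3  3  3  3  3  3  3  3  3  3
 R  0  1  2  3  4  4  4  4  4  4  4  4  4
 V  0  1  2  3  4  4  5  5  5  5  5  5  5
 Y  0  1  2  3  4  4  5  6  6  6  6  6  6
 R  0  1  2  3  4  5  5  6  6  6  7  7  7
 V  0  1  2  3  4  5  6  6  6  7  7  7  7
 V  0  1  2  3  4  5  6  6  6  7  7  7  7
 V  0  1  2  3  4  5  6  6  6  7  7  7  7
 R  0  1  2  3  4  5  6  6  6  7  8  8  8
 L  0  1  2  3  4  5  6  6  7  7  8  8  8
dp[12][12] = 8. One LCS (by backtracking along matches): LYLRVYRR.

8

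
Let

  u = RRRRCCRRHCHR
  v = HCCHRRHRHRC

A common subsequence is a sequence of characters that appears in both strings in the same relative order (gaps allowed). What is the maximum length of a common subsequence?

Match C [5,2]; then C [6,3]; then R [7,5]; then R [8,6]; then H [9,7]; then H [11,9]; then R [12,10] — 7 characters in the same relative order in both, and the DP table's final entry dp[12][11] is also 7, so no common subsequence is longer.

7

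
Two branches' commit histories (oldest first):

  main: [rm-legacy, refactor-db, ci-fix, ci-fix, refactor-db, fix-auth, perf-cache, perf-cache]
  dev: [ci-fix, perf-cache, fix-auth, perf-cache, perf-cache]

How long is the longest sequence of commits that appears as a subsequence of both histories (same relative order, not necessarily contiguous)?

Taking ci-fix (main #3, dev #1), then fix-auth (main #6, dev #3), then perf-cache (main #7, dev #4), then perf-cache (main #8, dev #5) gives a common subsequence of length 4. The LCS DP gives dp[8][5] = 4, so this is optimal.

4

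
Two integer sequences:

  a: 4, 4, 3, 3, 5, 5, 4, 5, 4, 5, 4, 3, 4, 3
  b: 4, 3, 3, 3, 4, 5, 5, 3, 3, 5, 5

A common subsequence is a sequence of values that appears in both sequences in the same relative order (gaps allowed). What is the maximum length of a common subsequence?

8

Pick 4 (a #1, b #1) → 3 (a #3, b #3) → 3 (a #4, b #4) → 4 (a #7, b #5) → 5 (a #8, b #6) → 5 (a #10, b #7) → 3 (a #12, b #8) → 3 (a #14, b #9); all 8 values appear in both, in order. The LCS DP gives dp[14][11] = 8, so this is optimal.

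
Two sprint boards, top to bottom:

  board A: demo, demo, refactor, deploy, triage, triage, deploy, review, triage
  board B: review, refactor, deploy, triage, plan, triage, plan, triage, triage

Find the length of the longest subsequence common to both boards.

5

Match refactor at board A[3]=board B[2]; then deploy at board A[4]=board B[3]; then triage at board A[5]=board B[6]; then triage at board A[6]=board B[8]; then triage at board A[9]=board B[9] — 5 tasks in the same relative order in both. Since dp[9][9] = 5, nothing longer is possible.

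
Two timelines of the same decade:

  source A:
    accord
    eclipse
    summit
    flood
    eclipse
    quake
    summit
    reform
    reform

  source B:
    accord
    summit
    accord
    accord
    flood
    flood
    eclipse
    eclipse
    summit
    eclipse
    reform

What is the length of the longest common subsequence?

6

Match accord at source A[1]=source B[1]; then summit at source A[3]=source B[2]; then flood at source A[4]=source B[6]; then eclipse at source A[5]=source B[8]; then summit at source A[7]=source B[9]; then reform at source A[9]=source B[11] — 6 events in the same relative order in both. The LCS DP gives dp[9][11] = 6, so this is optimal.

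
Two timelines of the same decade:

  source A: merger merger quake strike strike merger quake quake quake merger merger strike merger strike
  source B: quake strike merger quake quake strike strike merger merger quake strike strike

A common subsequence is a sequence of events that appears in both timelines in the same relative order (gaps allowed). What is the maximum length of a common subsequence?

9

Pick quake at source A[3]=source B[1]; then strike at source A[5]=source B[2]; then merger at source A[6]=source B[3]; then quake at source A[7]=source B[4]; then quake at source A[8]=source B[5]; then merger at source A[10]=source B[8]; then merger at source A[11]=source B[9]; then strike at source A[12]=source B[11]; then strike at source A[14]=source B[12]; all 9 events appear in both, in order. dp[14][12] = 9 confirms this is the maximum.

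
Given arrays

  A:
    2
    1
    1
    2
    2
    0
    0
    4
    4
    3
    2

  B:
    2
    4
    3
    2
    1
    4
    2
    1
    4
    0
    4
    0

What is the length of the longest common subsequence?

5

One common subsequence of length 5: 2 [1,4]; then 1 [2,5]; then 1 [3,8]; then 0 [6,10]; then 0 [7,12]. The LCS DP gives dp[11][12] = 5, so this is optimal.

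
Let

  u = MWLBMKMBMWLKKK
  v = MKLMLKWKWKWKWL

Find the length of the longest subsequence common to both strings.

Taking M at u[1]=v[1], then L at u[3]=v[3], then M at u[5]=v[4], then K at u[6]=v[6], then W at u[10]=v[7], then K at u[12]=v[8], then K at u[13]=v[10], then K at u[14]=v[12] gives a common subsequence of length 8, and the DP table's final entry dp[14][14] is also 8, so no common subsequence is longer.

8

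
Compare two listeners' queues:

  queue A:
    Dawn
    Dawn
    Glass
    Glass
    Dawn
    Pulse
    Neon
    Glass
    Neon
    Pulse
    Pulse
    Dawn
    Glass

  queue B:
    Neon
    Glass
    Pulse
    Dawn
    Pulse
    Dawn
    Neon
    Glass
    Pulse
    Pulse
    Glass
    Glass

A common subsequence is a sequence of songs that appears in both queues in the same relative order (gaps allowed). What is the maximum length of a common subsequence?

Taking Glass [3,2], Dawn [5,4], Pulse [6,5], Neon [7,7], Glass [8,8], Pulse [10,9], Pulse [11,10], Glass [13,12] gives a common subsequence of length 8. dp[13][12] = 8 confirms this is the maximum.

8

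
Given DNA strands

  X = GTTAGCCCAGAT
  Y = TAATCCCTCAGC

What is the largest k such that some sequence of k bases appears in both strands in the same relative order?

7

Let dp[i][j] be the LCS length of the first i bases of X and the first j bases of Y. dp[i][j] = dp[i-1][j-1]+1 when the i-th and j-th bases match, else max(dp[i-1][j], dp[i][j-1]).
    ·  T  A  A  T  C  C  C  T  C  A  G  C
 ·  0  0  0  0  0  0  0  0  0  0  0  0  0
 G  0  0  0  0  0  0  0  0  0  0  0  1  1
 T  0  1  1  1  1  1  1  1  1  1  1  1  1
 T  0  1  1  1  2  2  2  2  2  2  2  2  2
 A  0  1  2  2  2  2  2  2  2  2  3  3  3
 G  0  1  2  2  2  2  2  2  2  2  3  4  4
 C  0  1  2  2  2  3  3  3  3  3  3  4  5
 C  0  1  2  2  2  3  4  4  4  4  4  4  5
 C  0  1  2  2  2  3  4  5  5  5  5  5  5
 A  0  1  2  3  3  3  4  5  5  5  6  6  6
 G  0  1  2  3  3  3  4  5  5  5  6  7  7
 A  0  1  2  3  3  3  4  5  5  5  6  7  7
 T  0  1  2  3  4  4  4  5  6  6  6  7  7
dp[12][12] = 7. One LCS (by backtracking along matches): TTCCCAG.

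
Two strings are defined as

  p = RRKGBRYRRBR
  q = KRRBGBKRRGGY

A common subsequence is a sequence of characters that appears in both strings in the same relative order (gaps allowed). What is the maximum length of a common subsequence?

6

Pick R (p #1, q #2) → R (p #2, q #3) → G (p #4, q #5) → B (p #5, q #6) → R (p #6, q #9) → Y (p #7, q #12); all 6 characters appear in both, in order. Since dp[11][12] = 6, nothing longer is possible.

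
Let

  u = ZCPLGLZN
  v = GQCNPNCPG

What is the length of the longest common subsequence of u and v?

3

Taking C (u #2, v #7); then P (u #3, v #8); then G (u #5, v #9) gives a common subsequence of length 3, and the DP table's final entry dp[8][9] is also 3, so no common subsequence is longer.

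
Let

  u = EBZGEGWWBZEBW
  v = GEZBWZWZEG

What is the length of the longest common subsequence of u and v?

Pick E [1,2], B [2,4], Z [3,6], W [8,7], Z [10,8], E [11,9]; all 6 characters appear in both, in order. dp[13][10] = 6 confirms this is the maximum.

6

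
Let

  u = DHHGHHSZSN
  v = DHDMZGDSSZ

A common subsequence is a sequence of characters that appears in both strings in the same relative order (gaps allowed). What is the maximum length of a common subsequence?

Let dp[i][j] be the LCS length of the first i characters of u and the first j characters of v. dp[i][j] = dp[i-1][j-1]+1 when the i-th and j-th characters match, else max(dp[i-1][j], dp[i][j-1]).
    ·  D  H  D  M  Z  G  D  S  S  Z
 ·  0  0  0  0  0  0  0  0  0  0  0
 D  0  1  1  1  1  1  1  1  1  1  1
 H  0  1  2  2  2  2  2  2  2  2  2
 H  0  1  2  2  2  2  2  2  2  2  2
 G  0  1  2  2  2  2  3  3  3  3  3
 H  0  1  2  2  2  2  3  3  3  3  3
 H  0  1  2  2  2  2  3  3  3  3  3
 S  0  1  2  2  2  2  3  3  4  4  4
 Z  0  1  2  2  2  3  3  3  4  4  5
 S  0  1  2  2  2  3  3  3  4  5  5
 N  0  1  2  2  2  3  3  3  4  5  5
dp[10][10] = 5. One LCS (by backtracking along matches): DHGSZ.

5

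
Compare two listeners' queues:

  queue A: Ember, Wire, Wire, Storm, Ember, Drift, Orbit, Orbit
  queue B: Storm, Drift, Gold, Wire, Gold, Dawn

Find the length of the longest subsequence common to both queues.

Pick Storm at queue A[4]=queue B[1]; then Drift at queue A[6]=queue B[2]; all 2 songs appear in both, in order. dp[8][6] = 2 confirms this is the maximum.

2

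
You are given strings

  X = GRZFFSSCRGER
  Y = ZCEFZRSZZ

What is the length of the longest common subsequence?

Pick Z (X #3, Y #1) → C (X #8, Y #2) → E (X #11, Y #3) → R (X #12, Y #6); all 4 characters appear in both, in order, and the DP table's final entry dp[12][9] is also 4, so no common subsequence is longer.

4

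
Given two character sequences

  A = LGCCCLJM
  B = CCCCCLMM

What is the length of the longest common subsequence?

One common subsequence of length 5: C at A[3]=B[3], C at A[4]=B[4], C at A[5]=B[5], L at A[6]=B[6], M at A[8]=B[8]. The LCS DP gives dp[8][8] = 5, so this is optimal.

5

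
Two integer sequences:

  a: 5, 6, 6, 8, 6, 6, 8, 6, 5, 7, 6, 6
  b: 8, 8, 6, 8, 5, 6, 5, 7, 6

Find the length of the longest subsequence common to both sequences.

Let dp[i][j] be the LCS length of the first i values of a and the first j values of b. dp[i][j] = dp[i-1][j-1]+1 when the i-th and j-th values match, else max(dp[i-1][j], dp[i][j-1]).
    ·  8  8  6  8  5  6  5  7  6
 ·  0  0  0  0  0  0  0  0  0  0
 5  0  0  0  0  0  1  1  1  1  1
 6  0  0  0  1  1  1  2  2  2  2
 6  0  0  0  1  1  1  2  2  2  3
 8  0  1  1  1  2  2  2  2  2  3
 6  0  1  1  2  2  2  3  3  3  3
 6  0  1  1  2  2  2  3  3  3  4
 8  0  1  2  2  3  3  3  3  3  4
 6  0  1  2  3  3  3  4  4  4  4
 5  0  1  2  3  3  4  4  5  5  5
 7  0  1  2  3  3  4  4  5  6  6
 6  0  1  2  3  3  4  5  5  6  7
 6  0  1  2  3  3  4  5  5  6  7
dp[12][9] = 7. One LCS (by backtracking along matches): 8, 6, 8, 6, 5, 7, 6.

7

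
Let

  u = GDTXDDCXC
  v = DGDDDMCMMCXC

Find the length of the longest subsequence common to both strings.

7

Let dp[i][j] be the LCS length of the first i characters of u and the first j characters of v. dp[i][j] = dp[i-1][j-1]+1 when the i-th and j-th characters match, else max(dp[i-1][j], dp[i][j-1]).
    ·  D  G  D  D  D  M  C  M  M  C  X  C
 ·  0  0  0  0  0  0  0  0  0  0  0  0  0
 G  0  0  1  1  1  1  1  1  1  1  1  1  1
 D  0  1  1  2  2  2  2  2  2  2  2  2  2
 T  0  1  1  2  2  2  2  2  2  2  2  2  2
 X  0  1  1  2  2  2  2  2  2  2  2  3  3
 D  0  1  1  2  3  3  3  3  3  3  3  3  3
 D  0  1  1  2  3  4  4  4  4  4  4  4  4
 C  0  1  1  2  3  4  4  5  5  5  5  5  5
 X  0  1  1  2  3  4  4  5  5  5  5  6  6
 C  0  1  1  2  3  4  4  5  5  5  6  6  7
dp[9][12] = 7. One LCS (by backtracking along matches): GDDDCXC.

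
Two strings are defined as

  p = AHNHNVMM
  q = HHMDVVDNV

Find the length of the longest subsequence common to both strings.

Let dp[i][j] be the LCS length of the first i characters of p and the first j characters of q. dp[i][j] = dp[i-1][j-1]+1 when the i-th and j-th characters match, else max(dp[i-1][j], dp[i][j-1]).
    ·  H  H  M  D  V  V  D  N  V
 ·  0  0  0  0  0  0  0  0  0  0
 A  0  0  0  0  0  0  0  0  0  0
 H  0  1  1  1  1  1  1  1  1  1
 N  0  1  1  1  1  1  1  1  2  2
 H  0  1  2  2  2  2  2  2  2  2
 N  0  1  2  2  2  2  2  2  3  3
 V  0  1  2  2  2  3  3  3  3  4
 M  0  1  2  3  3  3  3  3  3  4
 M  0  1  2  3  3  3  3  3  3  4
dp[8][9] = 4. One LCS (by backtracking along matches): HHNV.

4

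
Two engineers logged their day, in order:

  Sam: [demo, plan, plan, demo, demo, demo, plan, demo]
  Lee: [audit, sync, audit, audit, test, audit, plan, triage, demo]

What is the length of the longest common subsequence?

2

Match plan at Sam[2]=Lee[7]; then demo at Sam[8]=Lee[9] — 2 tasks in the same relative order in both. Since dp[8][9] = 2, nothing longer is possible.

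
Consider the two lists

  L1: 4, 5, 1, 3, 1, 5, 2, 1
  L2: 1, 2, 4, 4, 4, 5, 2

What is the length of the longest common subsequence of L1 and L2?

Pick 4 (L1 #1, L2 #5), 5 (L1 #6, L2 #6), 2 (L1 #7, L2 #7); all 3 values appear in both, in order. Since dp[8][7] = 3, nothing longer is possible.

3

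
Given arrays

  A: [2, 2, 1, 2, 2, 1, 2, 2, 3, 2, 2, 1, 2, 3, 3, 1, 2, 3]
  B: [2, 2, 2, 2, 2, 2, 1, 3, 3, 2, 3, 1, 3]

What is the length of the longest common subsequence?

Pick 2 [1,1] → 2 [2,2] → 2 [4,3] → 2 [5,4] → 2 [7,5] → 2 [8,6] → 3 [9,9] → 2 [13,10] → 3 [15,11] → 1 [16,12] → 3 [18,13]; all 11 values appear in both, in order. Since dp[18][13] = 11, nothing longer is possible.

11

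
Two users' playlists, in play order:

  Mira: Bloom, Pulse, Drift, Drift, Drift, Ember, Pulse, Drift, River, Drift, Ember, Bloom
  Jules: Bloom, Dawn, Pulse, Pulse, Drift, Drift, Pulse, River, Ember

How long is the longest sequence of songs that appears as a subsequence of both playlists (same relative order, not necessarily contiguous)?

7

Match Bloom (Mira #1, Jules #1) → Pulse (Mira #2, Jules #4) → Drift (Mira #4, Jules #5) → Drift (Mira #5, Jules #6) → Pulse (Mira #7, Jules #7) → River (Mira #9, Jules #8) → Ember (Mira #11, Jules #9) — 7 songs in the same relative order in both. The LCS DP gives dp[12][9] = 7, so this is optimal.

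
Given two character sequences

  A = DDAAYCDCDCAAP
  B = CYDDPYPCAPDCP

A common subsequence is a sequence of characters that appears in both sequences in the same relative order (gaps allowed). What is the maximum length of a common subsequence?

Pick D (A #1, B #3); then D (A #2, B #4); then Y (A #5, B #6); then C (A #6, B #8); then D (A #9, B #11); then C (A #10, B #12); then P (A #13, B #13); all 7 characters appear in both, in order, and the DP table's final entry dp[13][13] is also 7, so no common subsequence is longer.

7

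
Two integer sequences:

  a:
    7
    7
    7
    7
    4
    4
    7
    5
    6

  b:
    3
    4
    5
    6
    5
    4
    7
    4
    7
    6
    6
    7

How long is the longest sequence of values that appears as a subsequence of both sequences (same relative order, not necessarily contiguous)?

4

Let dp[i][j] be the LCS length of the first i values of a and the first j values of b. dp[i][j] = dp[i-1][j-1]+1 when the i-th and j-th values match, else max(dp[i-1][j], dp[i][j-1]).
    ·  3  4  5  6  5  4  7  4  7  6  6  7
 ·  0  0  0  0  0  0  0  0  0  0  0  0  0
 7  0  0  0  0  0  0  0  1  1  1  1  1  1
 7  0  0  0  0  0  0  0  1  1  2  2  2  2
 7  0  0  0  0  0  0  0  1  1  2  2  2  3
 7  0  0  0  0  0  0  0  1  1  2  2  2  3
 4  0  0  1  1  1  1  1  1  2  2  2  2  3
 4  0  0  1  1  1  1  2  2  2  2  2  2  3
 7  0  0  1  1  1  1  2  3  3  3  3  3  3
 5  0  0  1  2  2  2  2  3  3  3  3  3  3
 6  0  0  1  2  3  3  3  3  3  3  4  4  4
dp[9][12] = 4. One LCS (by backtracking along matches): 7, 4, 7, 6.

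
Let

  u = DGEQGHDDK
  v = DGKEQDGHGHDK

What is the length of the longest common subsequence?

8

Match D (u #1, v #1) → G (u #2, v #2) → E (u #3, v #4) → Q (u #4, v #5) → G (u #5, v #9) → H (u #6, v #10) → D (u #8, v #11) → K (u #9, v #12) — 8 characters in the same relative order in both. The LCS DP gives dp[9][12] = 8, so this is optimal.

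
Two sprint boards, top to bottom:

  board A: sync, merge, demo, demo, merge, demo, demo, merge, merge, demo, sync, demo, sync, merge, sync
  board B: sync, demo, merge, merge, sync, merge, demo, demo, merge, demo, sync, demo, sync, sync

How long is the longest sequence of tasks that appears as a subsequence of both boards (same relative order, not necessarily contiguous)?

11

One common subsequence of length 11: sync [1,1] → merge [2,4] → merge [5,6] → demo [6,7] → demo [7,8] → merge [9,9] → demo [10,10] → sync [11,11] → demo [12,12] → sync [13,13] → sync [15,14], and the DP table's final entry dp[15][14] is also 11, so no common subsequence is longer.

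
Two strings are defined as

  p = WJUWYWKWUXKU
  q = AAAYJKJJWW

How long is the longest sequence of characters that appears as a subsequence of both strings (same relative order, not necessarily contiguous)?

Let dp[i][j] be the LCS length of the first i characters of p and the first j characters of q. dp[i][j] = dp[i-1][j-1]+1 when the i-th and j-th characters match, else max(dp[i-1][j], dp[i][j-1]).
    ·  A  A  A  Y  J  K  J  J  W  W
 ·  0  0  0  0  0  0  0  0  0  0  0
 W  0  0  0  0  0  0  0  0  0  1  1
 J  0  0  0  0  0  1  1  1  1  1  1
 U  0  0  0  0  0  1  1  1  1  1  1
 W  0  0  0  0  0  1  1  1  1  2  2
 Y  0  0  0  0  1  1  1  1  1  2  2
 W  0  0  0  0  1  1  1  1  1  2  3
 K  0  0  0  0  1  1  2  2  2  2  3
 W  0  0  0  0  1  1  2  2  2  3  3
 U  0  0  0  0  1  1  2  2  2  3  3
 X  0  0  0  0  1  1  2  2  2  3  3
 K  0  0  0  0  1  1  2  2  2  3  3
 U  0  0  0  0  1  1  2  2  2  3  3
dp[12][10] = 3. One LCS (by backtracking along matches): JWW.

3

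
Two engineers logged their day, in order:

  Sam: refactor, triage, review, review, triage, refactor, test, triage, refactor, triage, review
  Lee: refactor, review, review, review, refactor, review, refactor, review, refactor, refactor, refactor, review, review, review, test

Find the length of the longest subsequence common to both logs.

6

Pick refactor at Sam[1]=Lee[5]; then review at Sam[3]=Lee[6]; then review at Sam[4]=Lee[8]; then refactor at Sam[6]=Lee[10]; then refactor at Sam[9]=Lee[11]; then review at Sam[11]=Lee[14]; all 6 tasks appear in both, in order. Since dp[11][15] = 6, nothing longer is possible.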